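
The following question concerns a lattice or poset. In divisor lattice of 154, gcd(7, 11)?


Meet=gcd.
gcd(7,11)=1


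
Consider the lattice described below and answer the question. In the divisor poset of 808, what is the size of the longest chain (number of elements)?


A chain is a totally ordered subset; we count the number of elements in a maximum chain.
Compute, for each element x, the size of the longest chain ending at x:
  1: 1
  2: 2
  101: 2
  4: 3
  8: 4
  202: 3
  ...
A maximum chain: 1 < 2 < 4 < 8 < 808
Number of elements in the longest chain: 5


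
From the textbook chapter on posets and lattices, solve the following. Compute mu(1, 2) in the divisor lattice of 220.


In a divisor lattice, mu(a,b) = mu(b/a) where mu is the classical Mobius function.
b/a = 2/1 = 2
Prime factorization of 2: primes [2]
2 is squarefree with 1 prime factor(s), so mu(2) = (-1)^1 = -1


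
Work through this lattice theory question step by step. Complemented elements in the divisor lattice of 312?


An element a is complemented if some b has a meet b = bottom, a join b = top.
a is complemented iff gcd(a, n/a)=1, i.e. a is a unitary divisor of 312.
Complemented elements: 1, 3, 8, 13, 24, 39, ... (2 more)
Count: 8


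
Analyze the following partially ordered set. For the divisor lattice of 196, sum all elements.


sigma(n) = sum of divisors.
Divisors of 196: [1, 2, 4, 7, 14, 28, 49, 98, 196]
Sum = 399


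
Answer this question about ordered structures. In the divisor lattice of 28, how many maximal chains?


A maximal chain goes from the minimum element to a maximal element via cover relations.
Counting all min-to-max paths in the cover graph.
Total maximal chains: 3


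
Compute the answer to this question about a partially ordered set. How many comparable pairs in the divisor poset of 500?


A comparable pair {a,b} has a < b or b < a in the order.
Count unordered pairs where one element is strictly below the other.
Examples: {1,2}, {1,4}, {1,5}, {1,10}, ...
Total comparable pairs: 48


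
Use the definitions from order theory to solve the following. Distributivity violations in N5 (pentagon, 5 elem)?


Distributive law: a ^ (b v c) = (a ^ b) v (a ^ c).
Check all 5^3 = 125 ordered triples (a,b,c).
  e.g. a=b, b=a, c=c: lhs=b != rhs=a
  e.g. a=b, b=c, c=a: lhs=b != rhs=a
Total violating triples: 2


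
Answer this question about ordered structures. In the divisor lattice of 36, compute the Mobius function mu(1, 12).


In a divisor lattice, mu(a,b) = mu(b/a) where mu is the classical Mobius function.
b/a = 12/1 = 12
Prime factorization of 12: primes [2, 3]
12 is not squarefree, so mu(12) = 0


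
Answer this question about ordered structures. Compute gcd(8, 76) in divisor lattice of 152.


In a divisor lattice, meet = gcd (greatest common divisor).
By Euclidean algorithm or factoring: gcd(8,76) = 4


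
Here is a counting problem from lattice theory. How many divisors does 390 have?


Divisors of 390: [1, 2, 3, 5, 6, 10, 13, 15, 26, 30, 39, 65, 78, 130, 195, 390]
Count: 16


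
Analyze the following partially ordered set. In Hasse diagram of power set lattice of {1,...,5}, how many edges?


A cover relation a -< b holds when a < b with no c strictly between.
Cover relations:
  {} -< {1}
  {} -< {2}
  {} -< {3}
  {} -< {4}
  {} -< {5}
  {1} -< {1,2}
  {1} -< {1,3}
  {1} -< {1,4}
  ...72 more
Total: 80


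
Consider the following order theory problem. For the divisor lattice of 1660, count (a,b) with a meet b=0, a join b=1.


Complement pair (a,b): a meet b = bottom, a join b = top.
Here: gcd(a,b)=1 and lcm(a,b)=1660, i.e. a*b=1660 with a,b coprime.
Pairs found: (1,1660), (4,415), (5,332), (20,83), ... (4 more)
Total ordered pairs: 8


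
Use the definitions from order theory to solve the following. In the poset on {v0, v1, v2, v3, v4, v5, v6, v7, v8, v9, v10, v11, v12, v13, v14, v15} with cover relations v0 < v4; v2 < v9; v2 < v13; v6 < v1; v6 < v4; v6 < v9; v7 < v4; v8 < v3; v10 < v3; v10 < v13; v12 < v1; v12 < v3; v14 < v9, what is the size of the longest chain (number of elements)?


A chain is a totally ordered subset; we count the number of elements in a maximum chain.
Compute, for each element x, the size of the longest chain ending at x:
  v0: 1
  v2: 1
  v5: 1
  v6: 1
  v7: 1
  v8: 1
  ...
A maximum chain: v6 < v1
Number of elements in the longest chain: 2


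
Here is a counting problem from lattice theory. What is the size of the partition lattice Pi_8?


B(n) = number of set partitions of an n-element set.
B(n) satisfies the recurrence: B(n+1) = sum_k C(n,k)*B(k).
B(8) = 4140


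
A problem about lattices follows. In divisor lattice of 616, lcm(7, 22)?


Join=lcm.
gcd(7,22)=1
lcm=154


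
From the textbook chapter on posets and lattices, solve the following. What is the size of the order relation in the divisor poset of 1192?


The order relation is {(a,b) : a <= b}, reflexive so it includes (a,a).
Examples: (1,1), (1,1192), (1,149), (1,2), (1,298), ...
Total ordered pairs: 30


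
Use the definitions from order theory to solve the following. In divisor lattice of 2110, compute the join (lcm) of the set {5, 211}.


In a divisor lattice, join = lcm (least common multiple).
Compute lcm iteratively: start with first element, then lcm(current, next).
Elements: [5, 211]
lcm(5,211) = 1055
Final lcm = 1055


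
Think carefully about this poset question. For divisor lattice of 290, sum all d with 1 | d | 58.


Interval [1,58] in divisors of 290: [1, 2, 29, 58]
Sum = 90


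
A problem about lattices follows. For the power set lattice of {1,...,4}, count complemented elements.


An element a is complemented if some b has a meet b = bottom, a join b = top.
every subset A has complement S\A, so all elements are complemented.
Complemented elements: {}, {1}, {2}, {3}, {4}, {1,2}, ... (10 more)
Count: 16


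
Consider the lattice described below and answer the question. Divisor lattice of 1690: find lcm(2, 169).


In a divisor lattice, join = lcm (least common multiple).
gcd(2,169) = 1
lcm(2,169) = 2*169/gcd = 338/1 = 338


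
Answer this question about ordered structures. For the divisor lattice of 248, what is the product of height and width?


Height = length of longest chain minus 1; width = size of largest antichain.
A maximum chain: 1 | 31 | 62 | 124 | 248  (height 4).
A maximum antichain: {2, 31}  (width 2).
Product = 4 * 2 = 8


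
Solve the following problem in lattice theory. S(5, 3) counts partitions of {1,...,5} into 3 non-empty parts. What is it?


S(n,k) = k*S(n-1,k) + S(n-1,k-1).
S(4,3) = 6, S(4,2) = 7
S(5,3) = 3*6 + 7 = 18 + 7
S(5,3) = 25


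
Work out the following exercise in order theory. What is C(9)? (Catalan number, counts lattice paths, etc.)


C(n) = C(2n, n) / (n+1).
C(18, 9) = 48620
C(9) = 48620 / 10 = 4862


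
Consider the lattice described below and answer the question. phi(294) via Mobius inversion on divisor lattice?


phi(n) = n * prod_{p|n} (1 - 1/p).
Prime divisors of 294: [2, 3, 7]
phi(294) = 294 * (1 - 1/2) * (1 - 1/3) * (1 - 1/7)
phi(294) = 84


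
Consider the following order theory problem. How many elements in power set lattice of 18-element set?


Power set = 2^n.
2^18 = 262144


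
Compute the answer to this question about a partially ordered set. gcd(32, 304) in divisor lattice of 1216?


Meet=gcd.
gcd(32,304)=16


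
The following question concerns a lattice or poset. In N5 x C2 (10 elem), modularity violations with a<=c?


Modular law: if a <= c then a v (b ^ c) = (a v b) ^ c.
Check all triples (a,b,c) with a <= c among 10 elements.
  e.g. a=(a,0), b=(c,0), c=(b,0): lhs=(a,0) != rhs=(b,0)
  e.g. a=(a,0), b=(c,1), c=(b,0): lhs=(a,0) != rhs=(b,0)
Total violating triples: 6


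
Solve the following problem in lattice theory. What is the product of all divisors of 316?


Divisors of 316: [1, 2, 4, 79, 158, 316]
Product = n^(d(n)/2) = 316^(6/2)
Product = 31554496


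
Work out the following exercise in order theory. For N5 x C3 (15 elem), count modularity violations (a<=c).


Modular law: if a <= c then a v (b ^ c) = (a v b) ^ c.
Check all triples (a,b,c) with a <= c among 15 elements.
  e.g. a=(a,0), b=(c,0), c=(b,0): lhs=(a,0) != rhs=(b,0)
  e.g. a=(a,0), b=(c,1), c=(b,0): lhs=(a,0) != rhs=(b,0)
Total violating triples: 18


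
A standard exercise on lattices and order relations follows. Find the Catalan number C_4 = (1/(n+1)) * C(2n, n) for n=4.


C(n) = C(2n, n) / (n+1).
C(8, 4) = 70
C(4) = 70 / 5 = 14


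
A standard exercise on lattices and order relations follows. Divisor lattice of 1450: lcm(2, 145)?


Join=lcm.
gcd(2,145)=1
lcm=290


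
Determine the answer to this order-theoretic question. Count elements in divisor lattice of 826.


Divisors of 826: [1, 2, 7, 14, 59, 118, 413, 826]
Count: 8


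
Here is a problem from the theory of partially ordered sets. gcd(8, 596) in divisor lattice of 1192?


Meet=gcd.
gcd(8,596)=4


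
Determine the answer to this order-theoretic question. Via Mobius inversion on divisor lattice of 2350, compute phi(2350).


phi(n) = n * prod_{p|n} (1 - 1/p).
Prime divisors of 2350: [2, 5, 47]
phi(2350) = 2350 * (1 - 1/2) * (1 - 1/5) * (1 - 1/47)
phi(2350) = 920


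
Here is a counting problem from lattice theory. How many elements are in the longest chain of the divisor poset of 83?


A chain is a totally ordered subset; we count the number of elements in a maximum chain.
Compute, for each element x, the size of the longest chain ending at x:
  1: 1
  83: 2
A maximum chain: 1 < 83
Number of elements in the longest chain: 2


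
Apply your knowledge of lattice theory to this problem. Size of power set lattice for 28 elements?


Power set = 2^n.
2^28 = 268435456


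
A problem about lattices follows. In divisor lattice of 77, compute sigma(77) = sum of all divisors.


sigma(n) = sum of divisors.
Divisors of 77: [1, 7, 11, 77]
Sum = 96


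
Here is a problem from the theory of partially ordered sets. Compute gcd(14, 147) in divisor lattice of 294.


In a divisor lattice, meet = gcd (greatest common divisor).
By Euclidean algorithm or factoring: gcd(14,147) = 7


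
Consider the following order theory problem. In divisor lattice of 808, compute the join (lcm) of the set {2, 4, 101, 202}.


In a divisor lattice, join = lcm (least common multiple).
Compute lcm iteratively: start with first element, then lcm(current, next).
Elements: [2, 4, 101, 202]
lcm(2,4) = 4
lcm(4,101) = 404
lcm(404,202) = 404
Final lcm = 404


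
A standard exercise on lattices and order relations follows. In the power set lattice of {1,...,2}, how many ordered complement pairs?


Complement pair (a,b): a meet b = bottom, a join b = top.
Here: A intersect B = {} and A union B = {1,...,2}.
Pairs found: ({},{1,2}), ({1},{2}), ({2},{1}), ({1,2},{})
Total ordered pairs: 4


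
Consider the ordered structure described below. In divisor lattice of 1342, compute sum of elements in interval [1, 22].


Interval [1,22] in divisors of 1342: [1, 2, 11, 22]
Sum = 36


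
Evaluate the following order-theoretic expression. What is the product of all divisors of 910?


Divisors of 910: [1, 2, 5, 7, 10, 13, 14, 26, 35, 65, 70, 91, 130, 182, 455, 910]
Product = n^(d(n)/2) = 910^(16/2)
Product = 470252527615152100000000


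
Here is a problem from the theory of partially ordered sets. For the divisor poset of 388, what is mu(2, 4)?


In a divisor lattice, mu(a,b) = mu(b/a) where mu is the classical Mobius function.
b/a = 4/2 = 2
Prime factorization of 2: primes [2]
2 is squarefree with 1 prime factor(s), so mu(2) = (-1)^1 = -1


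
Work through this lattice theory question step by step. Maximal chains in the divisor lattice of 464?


A maximal chain goes from the minimum element to a maximal element via cover relations.
Counting all min-to-max paths in the cover graph.
Total maximal chains: 5


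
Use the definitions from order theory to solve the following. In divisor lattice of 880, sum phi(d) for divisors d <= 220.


Divisors of 880 up to 220: [1, 2, 4, 5, 8, 10, 11, 16, 20, 22, 40, 44, 55, 80, 88, 110, 176, 220]
phi values: [1, 1, 2, 4, 4, 4, 10, 8, 8, 10, 16, 20, 40, 32, 40, 40, 80, 80]
Sum = 400


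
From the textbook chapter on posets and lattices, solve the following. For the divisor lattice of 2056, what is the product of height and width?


Height = length of longest chain minus 1; width = size of largest antichain.
A maximum chain: 1 | 257 | 514 | 1028 | 2056  (height 4).
A maximum antichain: {2, 257}  (width 2).
Product = 4 * 2 = 8


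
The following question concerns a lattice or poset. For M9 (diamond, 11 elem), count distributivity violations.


Distributive law: a ^ (b v c) = (a ^ b) v (a ^ c).
Check all 11^3 = 1331 ordered triples (a,b,c).
  e.g. a=a1, b=a2, c=a3: lhs=a1 != rhs=0
  e.g. a=a1, b=a2, c=a4: lhs=a1 != rhs=0
Total violating triples: 504


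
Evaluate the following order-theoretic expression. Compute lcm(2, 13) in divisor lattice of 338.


In a divisor lattice, join = lcm (least common multiple).
gcd(2,13) = 1
lcm(2,13) = 2*13/gcd = 26/1 = 26


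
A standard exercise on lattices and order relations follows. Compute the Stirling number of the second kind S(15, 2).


S(n,k) = k*S(n-1,k) + S(n-1,k-1).
S(14,2) = 8191, S(14,1) = 1
S(15,2) = 2*8191 + 1 = 16382 + 1
S(15,2) = 16383


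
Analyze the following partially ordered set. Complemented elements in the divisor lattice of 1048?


An element a is complemented if some b has a meet b = bottom, a join b = top.
a is complemented iff gcd(a, n/a)=1, i.e. a is a unitary divisor of 1048.
Complemented elements: 1, 8, 131, 1048
Count: 4


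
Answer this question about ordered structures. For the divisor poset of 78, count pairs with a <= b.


The order relation is {(a,b) : a <= b}, reflexive so it includes (a,a).
Examples: (1,1), (1,13), (1,2), (1,26), (1,3), ...
Total ordered pairs: 27


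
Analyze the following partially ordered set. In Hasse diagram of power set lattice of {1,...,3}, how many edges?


A cover relation a -< b holds when a < b with no c strictly between.
Cover relations:
  {} -< {1}
  {} -< {2}
  {} -< {3}
  {1} -< {1,2}
  {1} -< {1,3}
  {2} -< {1,2}
  {2} -< {2,3}
  {3} -< {1,3}
  ...4 more
Total: 12


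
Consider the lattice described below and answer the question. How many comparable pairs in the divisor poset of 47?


A comparable pair {a,b} has a < b or b < a in the order.
Count unordered pairs where one element is strictly below the other.
Examples: {1,47}
Total comparable pairs: 1


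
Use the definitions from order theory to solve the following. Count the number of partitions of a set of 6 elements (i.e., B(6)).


B(n) = number of set partitions of an n-element set.
B(n) satisfies the recurrence: B(n+1) = sum_k C(n,k)*B(k).
B(6) = 203


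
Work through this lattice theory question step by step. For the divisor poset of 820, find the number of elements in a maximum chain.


A chain is a totally ordered subset; we count the number of elements in a maximum chain.
Compute, for each element x, the size of the longest chain ending at x:
  1: 1
  2: 2
  5: 2
  41: 2
  4: 3
  10: 3
  ...
A maximum chain: 1 < 2 < 4 < 20 < 820
Number of elements in the longest chain: 5


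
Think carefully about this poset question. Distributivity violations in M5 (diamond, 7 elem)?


Distributive law: a ^ (b v c) = (a ^ b) v (a ^ c).
Check all 7^3 = 343 ordered triples (a,b,c).
  e.g. a=a1, b=a2, c=a3: lhs=a1 != rhs=0
  e.g. a=a1, b=a2, c=a4: lhs=a1 != rhs=0
Total violating triples: 60


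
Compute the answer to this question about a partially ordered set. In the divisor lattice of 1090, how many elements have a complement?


An element a is complemented if some b has a meet b = bottom, a join b = top.
a is complemented iff gcd(a, n/a)=1, i.e. a is a unitary divisor of 1090.
Complemented elements: 1, 2, 5, 10, 109, 218, ... (2 more)
Count: 8


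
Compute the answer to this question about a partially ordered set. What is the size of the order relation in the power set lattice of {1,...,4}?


The order relation is {(a,b) : a <= b}, reflexive so it includes (a,a).
Examples: ({},{}), ({},{1,2}), ({},{1,2,3}), ({},{1,2,3,4}), ({},{1,2,4}), ...
Total ordered pairs: 81


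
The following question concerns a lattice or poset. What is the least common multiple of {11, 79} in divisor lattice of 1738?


In a divisor lattice, join = lcm (least common multiple).
Compute lcm iteratively: start with first element, then lcm(current, next).
Elements: [11, 79]
lcm(11,79) = 869
Final lcm = 869


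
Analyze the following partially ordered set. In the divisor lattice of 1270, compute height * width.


Height = length of longest chain minus 1; width = size of largest antichain.
A maximum chain: 1 | 127 | 635 | 1270  (height 3).
A maximum antichain: {2, 5, 127}  (width 3).
Product = 3 * 3 = 9


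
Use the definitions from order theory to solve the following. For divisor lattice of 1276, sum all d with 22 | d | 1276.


Interval [22,1276] in divisors of 1276: [22, 44, 638, 1276]
Sum = 1980


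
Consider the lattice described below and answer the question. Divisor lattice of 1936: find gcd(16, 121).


In a divisor lattice, meet = gcd (greatest common divisor).
By Euclidean algorithm or factoring: gcd(16,121) = 1


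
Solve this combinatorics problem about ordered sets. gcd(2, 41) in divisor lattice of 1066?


Meet=gcd.
gcd(2,41)=1


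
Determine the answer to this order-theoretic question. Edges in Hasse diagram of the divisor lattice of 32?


A cover relation a -< b holds when a < b with no c strictly between.
Cover relations:
  1 -< 2
  2 -< 4
  4 -< 8
  8 -< 16
  16 -< 32
Total: 5


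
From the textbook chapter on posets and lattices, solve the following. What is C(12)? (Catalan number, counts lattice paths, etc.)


C(n) = C(2n, n) / (n+1).
C(24, 12) = 2704156
C(12) = 2704156 / 13 = 208012


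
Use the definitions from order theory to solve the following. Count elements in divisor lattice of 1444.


Divisors of 1444: [1, 2, 4, 19, 38, 76, 361, 722, 1444]
Count: 9


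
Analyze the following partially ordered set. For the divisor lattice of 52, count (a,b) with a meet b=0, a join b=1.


Complement pair (a,b): a meet b = bottom, a join b = top.
Here: gcd(a,b)=1 and lcm(a,b)=52, i.e. a*b=52 with a,b coprime.
Pairs found: (1,52), (4,13), (13,4), (52,1)
Total ordered pairs: 4


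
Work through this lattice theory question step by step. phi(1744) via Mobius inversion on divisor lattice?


phi(n) = n * prod_{p|n} (1 - 1/p).
Prime divisors of 1744: [2, 109]
phi(1744) = 1744 * (1 - 1/2) * (1 - 1/109)
phi(1744) = 864


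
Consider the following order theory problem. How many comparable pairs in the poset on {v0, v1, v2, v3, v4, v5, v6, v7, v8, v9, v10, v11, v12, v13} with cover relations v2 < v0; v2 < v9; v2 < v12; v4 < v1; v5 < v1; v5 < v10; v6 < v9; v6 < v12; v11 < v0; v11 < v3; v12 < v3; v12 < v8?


A comparable pair {a,b} has a < b or b < a in the order.
Count unordered pairs where one element is strictly below the other.
Examples: {v0,v2}, {v0,v11}, {v1,v4}, {v1,v5}, ...
Total comparable pairs: 16


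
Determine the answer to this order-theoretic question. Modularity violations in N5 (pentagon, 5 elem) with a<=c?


Modular law: if a <= c then a v (b ^ c) = (a v b) ^ c.
Check all triples (a,b,c) with a <= c among 5 elements.
  e.g. a=a, b=c, c=b: lhs=a != rhs=b
Total violating triples: 1


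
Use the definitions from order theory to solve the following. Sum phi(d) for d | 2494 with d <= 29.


Divisors of 2494 up to 29: [1, 2, 29]
phi values: [1, 1, 28]
Sum = 30


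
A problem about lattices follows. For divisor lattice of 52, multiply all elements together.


Divisors of 52: [1, 2, 4, 13, 26, 52]
Product = n^(d(n)/2) = 52^(6/2)
Product = 140608


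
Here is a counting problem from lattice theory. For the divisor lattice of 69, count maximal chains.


A maximal chain goes from the minimum element to a maximal element via cover relations.
Counting all min-to-max paths in the cover graph.
Total maximal chains: 2


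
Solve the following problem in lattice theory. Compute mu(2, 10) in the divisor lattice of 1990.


In a divisor lattice, mu(a,b) = mu(b/a) where mu is the classical Mobius function.
b/a = 10/2 = 5
Prime factorization of 5: primes [5]
5 is squarefree with 1 prime factor(s), so mu(5) = (-1)^1 = -1


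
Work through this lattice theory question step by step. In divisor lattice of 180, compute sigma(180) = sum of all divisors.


sigma(n) = sum of divisors.
Divisors of 180: [1, 2, 3, 4, 5, 6, 9, 10, 12, 15, 18, 20, 30, 36, 45, 60, 90, 180]
Sum = 546


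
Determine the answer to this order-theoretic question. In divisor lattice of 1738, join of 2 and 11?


In a divisor lattice, join = lcm (least common multiple).
gcd(2,11) = 1
lcm(2,11) = 2*11/gcd = 22/1 = 22


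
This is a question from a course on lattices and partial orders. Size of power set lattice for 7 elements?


Power set = 2^n.
2^7 = 128


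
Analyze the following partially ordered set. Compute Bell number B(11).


B(n) = number of set partitions of an n-element set.
B(n) satisfies the recurrence: B(n+1) = sum_k C(n,k)*B(k).
B(11) = 678570


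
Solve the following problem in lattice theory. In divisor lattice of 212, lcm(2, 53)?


Join=lcm.
gcd(2,53)=1
lcm=106


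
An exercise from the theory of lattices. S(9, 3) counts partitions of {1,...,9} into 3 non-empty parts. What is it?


S(n,k) = k*S(n-1,k) + S(n-1,k-1).
S(8,3) = 966, S(8,2) = 127
S(9,3) = 3*966 + 127 = 2898 + 127
S(9,3) = 3025


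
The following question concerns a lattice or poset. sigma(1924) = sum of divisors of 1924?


sigma(n) = sum of divisors.
Divisors of 1924: [1, 2, 4, 13, 26, 37, 52, 74, 148, 481, 962, 1924]
Sum = 3724


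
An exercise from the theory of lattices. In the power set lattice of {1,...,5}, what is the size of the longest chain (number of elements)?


A chain is a totally ordered subset; we count the number of elements in a maximum chain.
Compute, for each element x, the size of the longest chain ending at x:
  {}: 1
  {1}: 2
  {2}: 2
  {3}: 2
  {4}: 2
  {5}: 2
  ...
A maximum chain: {} < {1} < {1,2} < {1,2,3} < {1,2,3,4} < {1,2,3,4,5}
Number of elements in the longest chain: 6


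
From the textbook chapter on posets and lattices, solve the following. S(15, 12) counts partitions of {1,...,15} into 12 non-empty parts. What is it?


S(n,k) = k*S(n-1,k) + S(n-1,k-1).
S(14,12) = 3367, S(14,11) = 66066
S(15,12) = 12*3367 + 66066 = 40404 + 66066
S(15,12) = 106470


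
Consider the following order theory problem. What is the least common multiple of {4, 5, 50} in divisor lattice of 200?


In a divisor lattice, join = lcm (least common multiple).
Compute lcm iteratively: start with first element, then lcm(current, next).
Elements: [4, 5, 50]
lcm(4,5) = 20
lcm(20,50) = 100
Final lcm = 100


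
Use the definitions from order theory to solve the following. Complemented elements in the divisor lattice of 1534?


An element a is complemented if some b has a meet b = bottom, a join b = top.
a is complemented iff gcd(a, n/a)=1, i.e. a is a unitary divisor of 1534.
Complemented elements: 1, 2, 13, 26, 59, 118, ... (2 more)
Count: 8


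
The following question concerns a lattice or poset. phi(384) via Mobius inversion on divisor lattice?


phi(n) = n * prod_{p|n} (1 - 1/p).
Prime divisors of 384: [2, 3]
phi(384) = 384 * (1 - 1/2) * (1 - 1/3)
phi(384) = 128


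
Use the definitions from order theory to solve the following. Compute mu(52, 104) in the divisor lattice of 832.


In a divisor lattice, mu(a,b) = mu(b/a) where mu is the classical Mobius function.
b/a = 104/52 = 2
Prime factorization of 2: primes [2]
2 is squarefree with 1 prime factor(s), so mu(2) = (-1)^1 = -1


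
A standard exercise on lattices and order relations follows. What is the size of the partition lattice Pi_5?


B(n) = number of set partitions of an n-element set.
B(n) satisfies the recurrence: B(n+1) = sum_k C(n,k)*B(k).
B(5) = 52


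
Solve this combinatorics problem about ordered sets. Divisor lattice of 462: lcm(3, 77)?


Join=lcm.
gcd(3,77)=1
lcm=231


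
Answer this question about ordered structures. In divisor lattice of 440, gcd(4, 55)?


Meet=gcd.
gcd(4,55)=1


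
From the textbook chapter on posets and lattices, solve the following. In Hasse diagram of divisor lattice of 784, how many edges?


A cover relation a -< b holds when a < b with no c strictly between.
Cover relations:
  1 -< 2
  1 -< 7
  2 -< 4
  2 -< 14
  4 -< 8
  4 -< 28
  7 -< 14
  7 -< 49
  ...14 more
Total: 22


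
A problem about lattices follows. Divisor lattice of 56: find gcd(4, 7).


In a divisor lattice, meet = gcd (greatest common divisor).
By Euclidean algorithm or factoring: gcd(4,7) = 1


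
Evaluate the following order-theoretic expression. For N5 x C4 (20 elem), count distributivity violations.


Distributive law: a ^ (b v c) = (a ^ b) v (a ^ c).
Check all 20^3 = 8000 ordered triples (a,b,c).
  e.g. a=(b,0), b=(a,0), c=(c,0): lhs=(b,0) != rhs=(a,0)
  e.g. a=(b,0), b=(a,0), c=(c,1): lhs=(b,0) != rhs=(a,0)
Total violating triples: 128


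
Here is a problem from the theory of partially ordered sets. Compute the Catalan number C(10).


C(n) = C(2n, n) / (n+1).
C(20, 10) = 184756
C(10) = 184756 / 11 = 16796


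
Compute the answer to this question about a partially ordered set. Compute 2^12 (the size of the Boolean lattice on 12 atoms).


Power set = 2^n.
2^12 = 4096


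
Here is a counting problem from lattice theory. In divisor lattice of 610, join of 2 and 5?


In a divisor lattice, join = lcm (least common multiple).
gcd(2,5) = 1
lcm(2,5) = 2*5/gcd = 10/1 = 10


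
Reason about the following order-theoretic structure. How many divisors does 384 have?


Divisors of 384: [1, 2, 3, 4, 6, 8, 12, 16, 24, 32, 48, 64, 96, 128, 192, 384]
Count: 16


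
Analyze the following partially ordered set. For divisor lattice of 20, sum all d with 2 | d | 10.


Interval [2,10] in divisors of 20: [2, 10]
Sum = 12


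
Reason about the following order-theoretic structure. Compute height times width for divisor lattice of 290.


Height = length of longest chain minus 1; width = size of largest antichain.
A maximum chain: 1 | 29 | 145 | 290  (height 3).
A maximum antichain: {2, 5, 29}  (width 3).
Product = 3 * 3 = 9


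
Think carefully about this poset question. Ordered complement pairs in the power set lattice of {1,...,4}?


Complement pair (a,b): a meet b = bottom, a join b = top.
Here: A intersect B = {} and A union B = {1,...,4}.
Pairs found: ({},{1,2,3,4}), ({1},{2,3,4}), ({2},{1,3,4}), ({3},{1,2,4}), ... (12 more)
Total ordered pairs: 16


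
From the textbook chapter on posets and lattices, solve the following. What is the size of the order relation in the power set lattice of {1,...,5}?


The order relation is {(a,b) : a <= b}, reflexive so it includes (a,a).
Examples: ({},{}), ({},{1,2}), ({},{1,2,3}), ({},{1,2,3,4}), ({},{1,2,3,4,5}), ...
Total ordered pairs: 243


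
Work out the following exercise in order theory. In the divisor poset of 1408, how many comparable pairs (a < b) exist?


A comparable pair {a,b} has a < b or b < a in the order.
Count unordered pairs where one element is strictly below the other.
Examples: {1,2}, {1,4}, {1,8}, {1,11}, ...
Total comparable pairs: 92


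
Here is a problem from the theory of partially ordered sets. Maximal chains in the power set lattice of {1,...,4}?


A maximal chain goes from the minimum element to a maximal element via cover relations.
Counting all min-to-max paths in the cover graph.
Total maximal chains: 24


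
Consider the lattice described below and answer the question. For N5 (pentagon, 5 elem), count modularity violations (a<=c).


Modular law: if a <= c then a v (b ^ c) = (a v b) ^ c.
Check all triples (a,b,c) with a <= c among 5 elements.
  e.g. a=a, b=c, c=b: lhs=a != rhs=b
Total violating triples: 1


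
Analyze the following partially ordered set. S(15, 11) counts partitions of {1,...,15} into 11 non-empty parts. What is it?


S(n,k) = k*S(n-1,k) + S(n-1,k-1).
S(14,11) = 66066, S(14,10) = 752752
S(15,11) = 11*66066 + 752752 = 726726 + 752752
S(15,11) = 1479478


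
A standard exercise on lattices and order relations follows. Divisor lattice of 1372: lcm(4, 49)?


Join=lcm.
gcd(4,49)=1
lcm=196


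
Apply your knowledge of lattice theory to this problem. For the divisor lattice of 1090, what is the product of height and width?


Height = length of longest chain minus 1; width = size of largest antichain.
A maximum chain: 1 | 109 | 545 | 1090  (height 3).
A maximum antichain: {2, 5, 109}  (width 3).
Product = 3 * 3 = 9


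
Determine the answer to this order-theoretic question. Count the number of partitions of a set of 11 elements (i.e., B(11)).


B(n) = number of set partitions of an n-element set.
B(n) satisfies the recurrence: B(n+1) = sum_k C(n,k)*B(k).
B(11) = 678570


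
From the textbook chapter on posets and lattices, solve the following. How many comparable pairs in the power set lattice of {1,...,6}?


A comparable pair {a,b} has a < b or b < a in the order.
Count unordered pairs where one element is strictly below the other.
Examples: {{},{1}}, {{},{2}}, {{},{3}}, {{},{4}}, ...
Total comparable pairs: 665


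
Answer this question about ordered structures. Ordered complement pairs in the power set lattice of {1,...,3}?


Complement pair (a,b): a meet b = bottom, a join b = top.
Here: A intersect B = {} and A union B = {1,...,3}.
Pairs found: ({},{1,2,3}), ({1},{2,3}), ({2},{1,3}), ({3},{1,2}), ... (4 more)
Total ordered pairs: 8


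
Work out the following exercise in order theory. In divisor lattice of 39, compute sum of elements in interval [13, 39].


Interval [13,39] in divisors of 39: [13, 39]
Sum = 52


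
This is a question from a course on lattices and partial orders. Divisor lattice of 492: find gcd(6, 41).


In a divisor lattice, meet = gcd (greatest common divisor).
By Euclidean algorithm or factoring: gcd(6,41) = 1


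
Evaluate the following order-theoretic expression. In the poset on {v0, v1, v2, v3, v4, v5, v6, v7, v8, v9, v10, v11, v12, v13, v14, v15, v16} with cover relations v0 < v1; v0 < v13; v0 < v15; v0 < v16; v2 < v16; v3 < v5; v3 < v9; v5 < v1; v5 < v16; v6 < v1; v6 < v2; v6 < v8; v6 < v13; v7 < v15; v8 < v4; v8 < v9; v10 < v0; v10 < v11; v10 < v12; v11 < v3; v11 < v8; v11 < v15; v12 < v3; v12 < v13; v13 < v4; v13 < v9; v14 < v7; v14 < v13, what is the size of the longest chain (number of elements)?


A chain is a totally ordered subset; we count the number of elements in a maximum chain.
Compute, for each element x, the size of the longest chain ending at x:
  v6: 1
  v10: 1
  v14: 1
  v0: 2
  v2: 2
  v7: 2
  ...
A maximum chain: v10 < v11 < v3 < v5 < v1
Number of elements in the longest chain: 5


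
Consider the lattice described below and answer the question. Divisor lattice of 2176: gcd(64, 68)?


Meet=gcd.
gcd(64,68)=4


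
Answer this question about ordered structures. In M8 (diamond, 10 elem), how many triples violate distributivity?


Distributive law: a ^ (b v c) = (a ^ b) v (a ^ c).
Check all 10^3 = 1000 ordered triples (a,b,c).
  e.g. a=a1, b=a2, c=a3: lhs=a1 != rhs=0
  e.g. a=a1, b=a2, c=a4: lhs=a1 != rhs=0
Total violating triples: 336


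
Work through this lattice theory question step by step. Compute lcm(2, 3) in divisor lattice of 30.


In a divisor lattice, join = lcm (least common multiple).
gcd(2,3) = 1
lcm(2,3) = 2*3/gcd = 6/1 = 6


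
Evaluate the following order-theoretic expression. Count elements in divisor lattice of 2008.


Divisors of 2008: [1, 2, 4, 8, 251, 502, 1004, 2008]
Count: 8


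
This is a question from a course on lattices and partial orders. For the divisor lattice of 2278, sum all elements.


sigma(n) = sum of divisors.
Divisors of 2278: [1, 2, 17, 34, 67, 134, 1139, 2278]
Sum = 3672


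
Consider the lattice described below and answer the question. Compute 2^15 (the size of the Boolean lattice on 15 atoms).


Power set = 2^n.
2^15 = 32768


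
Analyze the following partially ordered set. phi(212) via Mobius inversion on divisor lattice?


phi(n) = n * prod_{p|n} (1 - 1/p).
Prime divisors of 212: [2, 53]
phi(212) = 212 * (1 - 1/2) * (1 - 1/53)
phi(212) = 104


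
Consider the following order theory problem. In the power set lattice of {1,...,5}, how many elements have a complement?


An element a is complemented if some b has a meet b = bottom, a join b = top.
every subset A has complement S\A, so all elements are complemented.
Complemented elements: {}, {1}, {2}, {3}, {4}, {5}, ... (26 more)
Count: 32


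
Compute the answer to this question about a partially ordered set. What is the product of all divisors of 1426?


Divisors of 1426: [1, 2, 23, 31, 46, 62, 713, 1426]
Product = n^(d(n)/2) = 1426^(8/2)
Product = 4135024642576


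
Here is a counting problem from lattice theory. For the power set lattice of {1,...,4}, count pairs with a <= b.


The order relation is {(a,b) : a <= b}, reflexive so it includes (a,a).
Examples: ({},{}), ({},{1,2}), ({},{1,2,3}), ({},{1,2,3,4}), ({},{1,2,4}), ...
Total ordered pairs: 81


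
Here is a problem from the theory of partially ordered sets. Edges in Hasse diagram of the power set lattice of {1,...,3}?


A cover relation a -< b holds when a < b with no c strictly between.
Cover relations:
  {} -< {1}
  {} -< {2}
  {} -< {3}
  {1} -< {1,2}
  {1} -< {1,3}
  {2} -< {1,2}
  {2} -< {2,3}
  {3} -< {1,3}
  ...4 more
Total: 12


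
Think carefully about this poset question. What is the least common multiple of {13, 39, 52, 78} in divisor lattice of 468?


In a divisor lattice, join = lcm (least common multiple).
Compute lcm iteratively: start with first element, then lcm(current, next).
Elements: [13, 39, 52, 78]
lcm(13,39) = 39
lcm(39,52) = 156
lcm(156,78) = 156
Final lcm = 156


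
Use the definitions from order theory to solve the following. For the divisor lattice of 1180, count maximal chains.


A maximal chain goes from the minimum element to a maximal element via cover relations.
Counting all min-to-max paths in the cover graph.
Total maximal chains: 12


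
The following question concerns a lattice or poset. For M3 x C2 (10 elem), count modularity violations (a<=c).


Modular law: if a <= c then a v (b ^ c) = (a v b) ^ c.
Check all triples (a,b,c) with a <= c among 10 elements.
This lattice is modular (diamonds M_m and their chain-products are modular).
Total violating triples: 0


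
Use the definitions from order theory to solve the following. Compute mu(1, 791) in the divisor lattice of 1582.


In a divisor lattice, mu(a,b) = mu(b/a) where mu is the classical Mobius function.
b/a = 791/1 = 791
Prime factorization of 791: primes [7, 113]
791 is squarefree with 2 prime factor(s), so mu(791) = (-1)^2 = 1


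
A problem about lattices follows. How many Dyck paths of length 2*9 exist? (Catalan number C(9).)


C(n) = C(2n, n) / (n+1).
C(18, 9) = 48620
C(9) = 48620 / 10 = 4862


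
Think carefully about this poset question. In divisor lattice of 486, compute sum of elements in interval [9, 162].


Interval [9,162] in divisors of 486: [9, 18, 27, 54, 81, 162]
Sum = 351


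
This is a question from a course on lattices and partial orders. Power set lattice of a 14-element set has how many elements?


Power set = 2^n.
2^14 = 16384


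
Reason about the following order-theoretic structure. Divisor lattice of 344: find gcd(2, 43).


In a divisor lattice, meet = gcd (greatest common divisor).
By Euclidean algorithm or factoring: gcd(2,43) = 1


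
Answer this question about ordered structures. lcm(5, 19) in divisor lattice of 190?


Join=lcm.
gcd(5,19)=1
lcm=95


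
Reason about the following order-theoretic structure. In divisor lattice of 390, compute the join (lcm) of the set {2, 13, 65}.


In a divisor lattice, join = lcm (least common multiple).
Compute lcm iteratively: start with first element, then lcm(current, next).
Elements: [2, 13, 65]
lcm(2,13) = 26
lcm(26,65) = 130
Final lcm = 130


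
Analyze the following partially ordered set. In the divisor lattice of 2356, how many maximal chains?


A maximal chain goes from the minimum element to a maximal element via cover relations.
Counting all min-to-max paths in the cover graph.
Total maximal chains: 12


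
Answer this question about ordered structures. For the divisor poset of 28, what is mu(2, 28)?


In a divisor lattice, mu(a,b) = mu(b/a) where mu is the classical Mobius function.
b/a = 28/2 = 14
Prime factorization of 14: primes [2, 7]
14 is squarefree with 2 prime factor(s), so mu(14) = (-1)^2 = 1


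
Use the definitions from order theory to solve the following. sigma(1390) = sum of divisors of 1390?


sigma(n) = sum of divisors.
Divisors of 1390: [1, 2, 5, 10, 139, 278, 695, 1390]
Sum = 2520


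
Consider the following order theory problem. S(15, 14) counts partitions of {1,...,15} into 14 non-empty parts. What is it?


S(n,k) = k*S(n-1,k) + S(n-1,k-1).
S(14,14) = 1, S(14,13) = 91
S(15,14) = 14*1 + 91 = 14 + 91
S(15,14) = 105


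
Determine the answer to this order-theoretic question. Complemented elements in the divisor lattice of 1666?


An element a is complemented if some b has a meet b = bottom, a join b = top.
a is complemented iff gcd(a, n/a)=1, i.e. a is a unitary divisor of 1666.
Complemented elements: 1, 2, 17, 34, 49, 98, ... (2 more)
Count: 8


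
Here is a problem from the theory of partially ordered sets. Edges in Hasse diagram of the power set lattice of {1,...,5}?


A cover relation a -< b holds when a < b with no c strictly between.
Cover relations:
  {} -< {1}
  {} -< {2}
  {} -< {3}
  {} -< {4}
  {} -< {5}
  {1} -< {1,2}
  {1} -< {1,3}
  {1} -< {1,4}
  ...72 more
Total: 80


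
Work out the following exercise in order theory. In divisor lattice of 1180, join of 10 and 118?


In a divisor lattice, join = lcm (least common multiple).
gcd(10,118) = 2
lcm(10,118) = 10*118/gcd = 1180/2 = 590


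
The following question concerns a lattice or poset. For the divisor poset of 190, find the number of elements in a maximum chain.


A chain is a totally ordered subset; we count the number of elements in a maximum chain.
Compute, for each element x, the size of the longest chain ending at x:
  1: 1
  2: 2
  5: 2
  19: 2
  10: 3
  38: 3
  ...
A maximum chain: 1 < 2 < 10 < 190
Number of elements in the longest chain: 4


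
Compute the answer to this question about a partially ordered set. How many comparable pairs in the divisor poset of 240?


A comparable pair {a,b} has a < b or b < a in the order.
Count unordered pairs where one element is strictly below the other.
Examples: {1,2}, {1,3}, {1,4}, {1,5}, ...
Total comparable pairs: 115


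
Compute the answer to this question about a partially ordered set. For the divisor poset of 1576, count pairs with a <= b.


The order relation is {(a,b) : a <= b}, reflexive so it includes (a,a).
Examples: (1,1), (1,1576), (1,197), (1,2), (1,394), ...
Total ordered pairs: 30


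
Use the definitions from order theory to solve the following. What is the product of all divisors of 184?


Divisors of 184: [1, 2, 4, 8, 23, 46, 92, 184]
Product = n^(d(n)/2) = 184^(8/2)
Product = 1146228736


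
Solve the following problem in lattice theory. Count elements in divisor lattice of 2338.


Divisors of 2338: [1, 2, 7, 14, 167, 334, 1169, 2338]
Count: 8


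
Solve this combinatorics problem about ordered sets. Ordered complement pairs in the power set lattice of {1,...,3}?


Complement pair (a,b): a meet b = bottom, a join b = top.
Here: A intersect B = {} and A union B = {1,...,3}.
Pairs found: ({},{1,2,3}), ({1},{2,3}), ({2},{1,3}), ({3},{1,2}), ... (4 more)
Total ordered pairs: 8
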